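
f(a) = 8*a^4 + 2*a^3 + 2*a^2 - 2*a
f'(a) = 32*a^3 + 6*a^2 + 4*a - 2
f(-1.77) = 77.24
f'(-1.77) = -167.73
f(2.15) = 195.76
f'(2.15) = 352.36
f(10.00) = 82180.00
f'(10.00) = 32638.00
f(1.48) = 46.29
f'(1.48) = 120.80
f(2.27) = 241.58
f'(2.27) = 412.30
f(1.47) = 45.09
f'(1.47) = 118.49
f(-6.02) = 10155.12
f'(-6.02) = -6789.99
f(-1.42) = 33.67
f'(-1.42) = -87.21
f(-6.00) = 10020.00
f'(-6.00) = -6722.00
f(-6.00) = 10020.00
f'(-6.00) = -6722.00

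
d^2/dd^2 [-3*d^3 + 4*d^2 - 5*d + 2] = 8 - 18*d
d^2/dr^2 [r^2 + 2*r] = 2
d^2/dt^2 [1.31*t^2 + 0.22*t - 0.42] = 2.62000000000000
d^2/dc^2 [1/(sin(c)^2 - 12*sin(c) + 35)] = 2*(-2*sin(c)^4 + 18*sin(c)^3 + sin(c)^2 - 246*sin(c) + 109)/(sin(c)^2 - 12*sin(c) + 35)^3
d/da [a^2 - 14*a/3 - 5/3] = 2*a - 14/3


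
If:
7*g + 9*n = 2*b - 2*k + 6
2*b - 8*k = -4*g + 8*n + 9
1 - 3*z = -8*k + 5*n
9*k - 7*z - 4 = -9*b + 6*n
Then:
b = 626*z/1573 + 1773/3146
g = 829*z/4719 + 5947/4719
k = 1429*z/4719 - 2011/9438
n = -545*z/4719 - 665/4719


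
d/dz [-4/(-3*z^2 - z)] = 4*(-6*z - 1)/(z^2*(3*z + 1)^2)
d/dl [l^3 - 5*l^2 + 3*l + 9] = 3*l^2 - 10*l + 3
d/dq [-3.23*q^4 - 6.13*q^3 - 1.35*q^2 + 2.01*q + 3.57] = -12.92*q^3 - 18.39*q^2 - 2.7*q + 2.01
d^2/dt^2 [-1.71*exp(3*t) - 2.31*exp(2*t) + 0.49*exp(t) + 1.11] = (-15.39*exp(2*t) - 9.24*exp(t) + 0.49)*exp(t)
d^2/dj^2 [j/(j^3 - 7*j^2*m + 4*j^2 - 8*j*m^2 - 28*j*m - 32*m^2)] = 2*(-j*(-3*j^2 + 14*j*m - 8*j + 8*m^2 + 28*m)^2 + (-3*j^2 + 14*j*m - j*(3*j - 7*m + 4) - 8*j + 8*m^2 + 28*m)*(-j^3 + 7*j^2*m - 4*j^2 + 8*j*m^2 + 28*j*m + 32*m^2))/(-j^3 + 7*j^2*m - 4*j^2 + 8*j*m^2 + 28*j*m + 32*m^2)^3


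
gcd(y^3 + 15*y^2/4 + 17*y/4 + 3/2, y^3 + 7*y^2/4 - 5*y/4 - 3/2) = y^2 + 11*y/4 + 3/2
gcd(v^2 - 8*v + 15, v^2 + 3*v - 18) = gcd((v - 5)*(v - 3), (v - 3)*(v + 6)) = v - 3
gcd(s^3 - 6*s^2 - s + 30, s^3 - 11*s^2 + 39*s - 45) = s^2 - 8*s + 15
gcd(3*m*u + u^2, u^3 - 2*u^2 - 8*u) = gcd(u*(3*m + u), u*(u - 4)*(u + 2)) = u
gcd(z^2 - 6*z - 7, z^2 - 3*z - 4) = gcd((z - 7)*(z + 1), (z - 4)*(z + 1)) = z + 1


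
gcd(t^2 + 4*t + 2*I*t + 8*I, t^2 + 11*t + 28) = t + 4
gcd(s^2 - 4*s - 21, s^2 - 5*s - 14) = s - 7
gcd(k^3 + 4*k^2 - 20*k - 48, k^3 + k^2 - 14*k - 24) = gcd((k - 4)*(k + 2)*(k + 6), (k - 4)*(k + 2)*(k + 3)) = k^2 - 2*k - 8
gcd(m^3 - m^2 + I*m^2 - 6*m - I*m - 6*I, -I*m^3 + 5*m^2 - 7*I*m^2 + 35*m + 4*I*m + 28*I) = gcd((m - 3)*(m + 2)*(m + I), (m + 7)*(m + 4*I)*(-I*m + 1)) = m + I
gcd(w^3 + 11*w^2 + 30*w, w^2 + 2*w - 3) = 1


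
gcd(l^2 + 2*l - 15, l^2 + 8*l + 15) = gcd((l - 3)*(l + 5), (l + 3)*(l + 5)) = l + 5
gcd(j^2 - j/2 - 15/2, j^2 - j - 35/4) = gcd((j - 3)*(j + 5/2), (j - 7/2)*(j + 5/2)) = j + 5/2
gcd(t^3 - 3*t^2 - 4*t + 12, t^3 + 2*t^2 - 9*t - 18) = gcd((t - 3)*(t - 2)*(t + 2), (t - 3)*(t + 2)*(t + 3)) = t^2 - t - 6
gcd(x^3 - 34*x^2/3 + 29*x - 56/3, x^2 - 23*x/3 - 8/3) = x - 8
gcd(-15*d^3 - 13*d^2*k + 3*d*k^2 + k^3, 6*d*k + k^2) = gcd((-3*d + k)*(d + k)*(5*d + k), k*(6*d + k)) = 1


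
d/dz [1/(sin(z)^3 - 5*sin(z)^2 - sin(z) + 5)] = (-3*sin(z)^2 + 10*sin(z) + 1)/((sin(z) - 5)^2*cos(z)^3)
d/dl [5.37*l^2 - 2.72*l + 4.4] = 10.74*l - 2.72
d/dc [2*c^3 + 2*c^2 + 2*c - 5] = 6*c^2 + 4*c + 2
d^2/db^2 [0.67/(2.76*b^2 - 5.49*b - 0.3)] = (10.207584*b^2 - 20.304216*b - 0.67*(5.52*b - 5.49)*(11.04*b - 10.98) - 1.10952)/(-2.76*b^2 + 5.49*b + 0.3)^3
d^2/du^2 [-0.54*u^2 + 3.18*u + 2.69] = -1.08000000000000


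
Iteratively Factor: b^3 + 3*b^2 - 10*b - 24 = (b + 2)*(b^2 + b - 12) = (b - 3)*(b + 2)*(b + 4)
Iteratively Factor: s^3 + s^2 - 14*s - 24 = (s + 2)*(s^2 - s - 12) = (s + 2)*(s + 3)*(s - 4)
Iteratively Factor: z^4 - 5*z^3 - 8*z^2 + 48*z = (z + 3)*(z^3 - 8*z^2 + 16*z) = z*(z + 3)*(z^2 - 8*z + 16) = z*(z - 4)*(z + 3)*(z - 4)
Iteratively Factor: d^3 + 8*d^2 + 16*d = (d + 4)*(d^2 + 4*d) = (d + 4)^2*(d)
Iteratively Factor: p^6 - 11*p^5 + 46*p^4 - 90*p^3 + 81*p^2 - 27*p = (p - 1)*(p^5 - 10*p^4 + 36*p^3 - 54*p^2 + 27*p) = p*(p - 1)*(p^4 - 10*p^3 + 36*p^2 - 54*p + 27) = p*(p - 3)*(p - 1)*(p^3 - 7*p^2 + 15*p - 9) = p*(p - 3)*(p - 1)^2*(p^2 - 6*p + 9) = p*(p - 3)^2*(p - 1)^2*(p - 3)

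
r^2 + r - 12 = (r - 3)*(r + 4)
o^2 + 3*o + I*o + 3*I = (o + 3)*(o + I)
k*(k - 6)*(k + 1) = k^3 - 5*k^2 - 6*k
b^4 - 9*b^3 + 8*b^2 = b^2*(b - 8)*(b - 1)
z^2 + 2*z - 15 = (z - 3)*(z + 5)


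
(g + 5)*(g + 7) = g^2 + 12*g + 35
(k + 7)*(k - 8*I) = k^2 + 7*k - 8*I*k - 56*I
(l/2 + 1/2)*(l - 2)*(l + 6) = l^3/2 + 5*l^2/2 - 4*l - 6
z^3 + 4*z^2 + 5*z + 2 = (z + 1)^2*(z + 2)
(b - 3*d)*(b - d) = b^2 - 4*b*d + 3*d^2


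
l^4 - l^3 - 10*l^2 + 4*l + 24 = (l - 3)*(l - 2)*(l + 2)^2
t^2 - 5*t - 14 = (t - 7)*(t + 2)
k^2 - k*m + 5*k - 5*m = (k + 5)*(k - m)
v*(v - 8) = v^2 - 8*v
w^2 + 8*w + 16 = (w + 4)^2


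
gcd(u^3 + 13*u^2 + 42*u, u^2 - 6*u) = u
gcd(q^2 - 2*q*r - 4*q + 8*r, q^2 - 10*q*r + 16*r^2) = q - 2*r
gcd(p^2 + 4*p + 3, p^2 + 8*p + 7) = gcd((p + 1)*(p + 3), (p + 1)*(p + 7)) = p + 1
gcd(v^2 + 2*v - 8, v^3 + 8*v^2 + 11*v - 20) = v + 4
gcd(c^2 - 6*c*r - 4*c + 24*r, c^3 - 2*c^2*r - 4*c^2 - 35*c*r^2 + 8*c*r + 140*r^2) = c - 4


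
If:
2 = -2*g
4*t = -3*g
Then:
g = -1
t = 3/4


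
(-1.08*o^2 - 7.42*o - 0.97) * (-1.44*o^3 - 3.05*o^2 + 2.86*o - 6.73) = 1.5552*o^5 + 13.9788*o^4 + 20.939*o^3 - 10.9943*o^2 + 47.1624*o + 6.5281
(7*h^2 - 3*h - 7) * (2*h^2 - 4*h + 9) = 14*h^4 - 34*h^3 + 61*h^2 + h - 63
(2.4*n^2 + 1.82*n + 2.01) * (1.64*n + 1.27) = 3.936*n^3 + 6.0328*n^2 + 5.6078*n + 2.5527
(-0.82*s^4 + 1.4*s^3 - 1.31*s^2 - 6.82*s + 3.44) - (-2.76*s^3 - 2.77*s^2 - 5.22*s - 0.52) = -0.82*s^4 + 4.16*s^3 + 1.46*s^2 - 1.6*s + 3.96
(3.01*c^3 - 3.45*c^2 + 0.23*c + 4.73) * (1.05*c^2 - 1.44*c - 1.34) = 3.1605*c^5 - 7.9569*c^4 + 1.1761*c^3 + 9.2583*c^2 - 7.1194*c - 6.3382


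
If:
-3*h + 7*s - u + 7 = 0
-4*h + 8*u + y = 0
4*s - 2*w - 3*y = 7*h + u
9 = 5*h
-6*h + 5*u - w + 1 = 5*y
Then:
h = 9/5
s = -83/775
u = 659/775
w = -1168/155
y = 308/775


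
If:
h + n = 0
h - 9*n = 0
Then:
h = 0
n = 0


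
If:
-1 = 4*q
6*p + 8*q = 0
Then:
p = 1/3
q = -1/4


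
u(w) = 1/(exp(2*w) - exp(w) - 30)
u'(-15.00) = 0.00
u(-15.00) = -0.03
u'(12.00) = 0.00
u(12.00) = 0.00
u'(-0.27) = -0.00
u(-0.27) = -0.03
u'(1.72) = -2.94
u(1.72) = -0.23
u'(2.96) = -0.01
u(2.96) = 0.00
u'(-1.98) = 0.00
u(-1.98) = -0.03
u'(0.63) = -0.01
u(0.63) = -0.04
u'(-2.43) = 0.00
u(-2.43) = -0.03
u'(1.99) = -0.38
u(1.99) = 0.06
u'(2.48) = -0.03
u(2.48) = 0.01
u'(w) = (-2*exp(2*w) + exp(w))/(exp(2*w) - exp(w) - 30)^2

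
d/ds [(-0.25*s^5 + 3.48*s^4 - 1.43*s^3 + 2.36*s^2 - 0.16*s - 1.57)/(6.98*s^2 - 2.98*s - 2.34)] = (-5.235*s^6 + 51.5608*s^5 - 38.1676*s^4 - 24.05*s^3 + 4.1226*s^2 + 10.8724*s - 4.3042)/(48.7204*s^4 - 41.6008*s^3 - 23.786*s^2 + 13.9464*s + 5.4756)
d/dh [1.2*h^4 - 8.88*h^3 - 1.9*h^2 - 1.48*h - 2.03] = 4.8*h^3 - 26.64*h^2 - 3.8*h - 1.48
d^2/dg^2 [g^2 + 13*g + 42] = 2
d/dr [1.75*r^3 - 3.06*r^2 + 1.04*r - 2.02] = 5.25*r^2 - 6.12*r + 1.04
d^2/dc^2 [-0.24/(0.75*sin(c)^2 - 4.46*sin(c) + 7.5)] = (0.54*sin(c)^4 - 2.4084*sin(c)^3 - 1.436016*sin(c)^2 + 12.8448*sin(c) - 6.847968)/(0.75*sin(c)^2 - 4.46*sin(c) + 7.5)^3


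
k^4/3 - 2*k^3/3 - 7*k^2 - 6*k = k*(k/3 + 1)*(k - 6)*(k + 1)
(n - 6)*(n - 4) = n^2 - 10*n + 24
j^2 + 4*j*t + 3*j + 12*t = (j + 3)*(j + 4*t)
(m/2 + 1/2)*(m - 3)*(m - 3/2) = m^3/2 - 7*m^2/4 + 9/4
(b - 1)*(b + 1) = b^2 - 1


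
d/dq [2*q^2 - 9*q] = 4*q - 9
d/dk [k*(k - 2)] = 2*k - 2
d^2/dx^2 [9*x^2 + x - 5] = 18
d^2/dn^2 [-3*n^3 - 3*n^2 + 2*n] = -18*n - 6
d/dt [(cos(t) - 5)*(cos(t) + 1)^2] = 3*(3 - cos(t))*(cos(t) + 1)*sin(t)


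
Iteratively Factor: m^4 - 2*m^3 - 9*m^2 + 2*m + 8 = (m - 1)*(m^3 - m^2 - 10*m - 8) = (m - 1)*(m + 2)*(m^2 - 3*m - 4) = (m - 4)*(m - 1)*(m + 2)*(m + 1)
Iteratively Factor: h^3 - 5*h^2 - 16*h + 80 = (h + 4)*(h^2 - 9*h + 20) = (h - 4)*(h + 4)*(h - 5)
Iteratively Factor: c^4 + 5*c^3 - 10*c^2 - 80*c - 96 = (c + 2)*(c^3 + 3*c^2 - 16*c - 48) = (c - 4)*(c + 2)*(c^2 + 7*c + 12) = (c - 4)*(c + 2)*(c + 3)*(c + 4)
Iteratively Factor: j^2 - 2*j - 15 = (j - 5)*(j + 3)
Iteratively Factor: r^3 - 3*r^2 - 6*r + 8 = (r - 4)*(r^2 + r - 2) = (r - 4)*(r + 2)*(r - 1)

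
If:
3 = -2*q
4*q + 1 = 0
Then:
No Solution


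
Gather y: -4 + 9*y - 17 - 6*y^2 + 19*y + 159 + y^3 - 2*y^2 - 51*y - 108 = y^3 - 8*y^2 - 23*y + 30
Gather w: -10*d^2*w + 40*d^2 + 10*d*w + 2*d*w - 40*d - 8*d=40*d^2 - 48*d + w*(-10*d^2 + 12*d)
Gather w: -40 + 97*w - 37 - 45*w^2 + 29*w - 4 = -45*w^2 + 126*w - 81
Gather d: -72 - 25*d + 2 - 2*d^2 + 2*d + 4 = -2*d^2 - 23*d - 66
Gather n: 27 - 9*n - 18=9 - 9*n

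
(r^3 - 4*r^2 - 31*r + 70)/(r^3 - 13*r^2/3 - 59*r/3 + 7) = 3*(r^2 + 3*r - 10)/(3*r^2 + 8*r - 3)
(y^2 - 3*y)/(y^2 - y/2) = 2*(y - 3)/(2*y - 1)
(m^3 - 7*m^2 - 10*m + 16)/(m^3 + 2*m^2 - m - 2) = (m - 8)/(m + 1)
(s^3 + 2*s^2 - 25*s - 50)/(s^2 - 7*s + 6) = (s^3 + 2*s^2 - 25*s - 50)/(s^2 - 7*s + 6)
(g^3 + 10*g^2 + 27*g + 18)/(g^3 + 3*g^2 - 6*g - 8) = (g^2 + 9*g + 18)/(g^2 + 2*g - 8)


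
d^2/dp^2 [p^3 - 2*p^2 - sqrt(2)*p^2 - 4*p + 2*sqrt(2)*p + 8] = 6*p - 4 - 2*sqrt(2)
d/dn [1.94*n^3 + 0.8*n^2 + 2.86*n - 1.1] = 5.82*n^2 + 1.6*n + 2.86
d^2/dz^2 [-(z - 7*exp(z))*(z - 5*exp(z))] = 12*z*exp(z) - 140*exp(2*z) + 24*exp(z) - 2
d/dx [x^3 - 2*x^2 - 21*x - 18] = 3*x^2 - 4*x - 21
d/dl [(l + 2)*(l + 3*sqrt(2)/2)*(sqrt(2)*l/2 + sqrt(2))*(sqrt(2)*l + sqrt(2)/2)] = (l/2 + 1)*((l + 2)*(2*l + 1) + (l + 2)*(2*l + 3*sqrt(2)) + (2*l + 1)*(2*l + 3*sqrt(2)))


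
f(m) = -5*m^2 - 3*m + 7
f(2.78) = -39.98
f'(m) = -10*m - 3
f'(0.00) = -3.00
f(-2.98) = -28.46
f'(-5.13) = 48.30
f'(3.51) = -38.10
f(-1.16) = 3.75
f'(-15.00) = 147.00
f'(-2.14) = 18.40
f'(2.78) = -30.80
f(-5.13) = -109.19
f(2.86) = -42.48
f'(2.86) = -31.60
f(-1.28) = 2.65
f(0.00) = 7.00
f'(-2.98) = 26.80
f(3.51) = -65.13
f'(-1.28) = 9.80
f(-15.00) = -1073.00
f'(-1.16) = 8.60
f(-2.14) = -9.48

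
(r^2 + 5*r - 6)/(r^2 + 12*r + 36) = (r - 1)/(r + 6)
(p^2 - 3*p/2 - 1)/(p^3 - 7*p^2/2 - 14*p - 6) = (p - 2)/(p^2 - 4*p - 12)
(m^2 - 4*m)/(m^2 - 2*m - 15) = m*(4 - m)/(-m^2 + 2*m + 15)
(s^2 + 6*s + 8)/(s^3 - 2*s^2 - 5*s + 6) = (s + 4)/(s^2 - 4*s + 3)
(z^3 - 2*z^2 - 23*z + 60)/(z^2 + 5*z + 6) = (z^3 - 2*z^2 - 23*z + 60)/(z^2 + 5*z + 6)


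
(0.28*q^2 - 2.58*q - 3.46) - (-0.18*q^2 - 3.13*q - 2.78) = 0.46*q^2 + 0.55*q - 0.68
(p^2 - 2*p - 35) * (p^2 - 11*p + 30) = p^4 - 13*p^3 + 17*p^2 + 325*p - 1050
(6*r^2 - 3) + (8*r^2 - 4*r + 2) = 14*r^2 - 4*r - 1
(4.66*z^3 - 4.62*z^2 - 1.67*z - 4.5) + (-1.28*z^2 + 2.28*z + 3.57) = 4.66*z^3 - 5.9*z^2 + 0.61*z - 0.93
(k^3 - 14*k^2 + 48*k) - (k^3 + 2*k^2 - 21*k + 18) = -16*k^2 + 69*k - 18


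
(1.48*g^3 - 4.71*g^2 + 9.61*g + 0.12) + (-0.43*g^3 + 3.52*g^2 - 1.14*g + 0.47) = 1.05*g^3 - 1.19*g^2 + 8.47*g + 0.59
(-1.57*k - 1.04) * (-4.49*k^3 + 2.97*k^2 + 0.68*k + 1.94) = 7.0493*k^4 + 0.00669999999999948*k^3 - 4.1564*k^2 - 3.753*k - 2.0176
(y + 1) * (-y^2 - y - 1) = -y^3 - 2*y^2 - 2*y - 1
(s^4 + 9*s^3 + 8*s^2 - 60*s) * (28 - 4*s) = -4*s^5 - 8*s^4 + 220*s^3 + 464*s^2 - 1680*s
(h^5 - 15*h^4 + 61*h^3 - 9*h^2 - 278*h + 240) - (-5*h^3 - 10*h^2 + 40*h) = h^5 - 15*h^4 + 66*h^3 + h^2 - 318*h + 240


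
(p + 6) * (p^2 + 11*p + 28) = p^3 + 17*p^2 + 94*p + 168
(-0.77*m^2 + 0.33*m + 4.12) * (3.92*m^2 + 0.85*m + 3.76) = -3.0184*m^4 + 0.6391*m^3 + 13.5357*m^2 + 4.7428*m + 15.4912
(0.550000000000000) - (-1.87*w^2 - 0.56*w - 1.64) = 1.87*w^2 + 0.56*w + 2.19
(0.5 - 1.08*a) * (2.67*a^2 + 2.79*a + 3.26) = -2.8836*a^3 - 1.6782*a^2 - 2.1258*a + 1.63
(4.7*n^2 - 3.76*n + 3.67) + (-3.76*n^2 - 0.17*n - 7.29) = 0.94*n^2 - 3.93*n - 3.62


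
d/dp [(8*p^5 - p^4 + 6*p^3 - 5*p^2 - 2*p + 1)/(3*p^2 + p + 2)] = (72*p^6 + 26*p^5 + 95*p^4 + 4*p^3 + 37*p^2 - 26*p - 5)/(9*p^4 + 6*p^3 + 13*p^2 + 4*p + 4)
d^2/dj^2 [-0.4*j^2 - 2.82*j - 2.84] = -0.800000000000000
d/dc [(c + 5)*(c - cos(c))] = c + (c + 5)*(sin(c) + 1) - cos(c)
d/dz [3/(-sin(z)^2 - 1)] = 12*sin(2*z)/(3 - cos(2*z))^2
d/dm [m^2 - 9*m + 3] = 2*m - 9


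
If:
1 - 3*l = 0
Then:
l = 1/3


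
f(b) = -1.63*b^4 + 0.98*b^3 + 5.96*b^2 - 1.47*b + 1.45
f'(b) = -6.52*b^3 + 2.94*b^2 + 11.92*b - 1.47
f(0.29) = 1.54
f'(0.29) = 2.08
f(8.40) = -7124.81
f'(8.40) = -3558.33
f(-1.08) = 6.54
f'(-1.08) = -2.70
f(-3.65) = -250.74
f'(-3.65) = 311.24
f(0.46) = 2.06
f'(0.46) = 4.00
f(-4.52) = -641.00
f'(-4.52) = 606.81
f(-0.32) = 2.48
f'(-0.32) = -4.77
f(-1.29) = 6.65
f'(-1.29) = 2.04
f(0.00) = 1.45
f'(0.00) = -1.47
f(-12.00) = -34615.79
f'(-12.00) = 11545.41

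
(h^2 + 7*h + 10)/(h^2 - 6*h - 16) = (h + 5)/(h - 8)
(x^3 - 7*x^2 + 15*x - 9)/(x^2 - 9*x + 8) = (x^2 - 6*x + 9)/(x - 8)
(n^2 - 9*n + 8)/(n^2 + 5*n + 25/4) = 4*(n^2 - 9*n + 8)/(4*n^2 + 20*n + 25)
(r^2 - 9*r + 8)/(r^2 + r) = (r^2 - 9*r + 8)/(r*(r + 1))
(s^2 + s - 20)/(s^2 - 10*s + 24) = (s + 5)/(s - 6)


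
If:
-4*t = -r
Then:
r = 4*t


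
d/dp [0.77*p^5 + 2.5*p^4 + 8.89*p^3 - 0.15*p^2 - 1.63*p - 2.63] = 3.85*p^4 + 10.0*p^3 + 26.67*p^2 - 0.3*p - 1.63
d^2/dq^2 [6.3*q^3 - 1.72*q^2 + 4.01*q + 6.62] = 37.8*q - 3.44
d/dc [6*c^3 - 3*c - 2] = 18*c^2 - 3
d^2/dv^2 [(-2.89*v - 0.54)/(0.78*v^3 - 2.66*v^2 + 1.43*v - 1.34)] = (-10.549656*v^5 + 32.0346*v^4 - 16.523684*v^3 - 62.786376*v^2 + 70.74456*v - 9.434576)/(0.474552*v^9 - 4.855032*v^8 + 19.16694*v^7 - 39.068648*v^6 + 51.820782*v^5 - 53.73003*v^4 + 37.708463*v^3 - 22.549386*v^2 + 7.703124*v - 2.406104)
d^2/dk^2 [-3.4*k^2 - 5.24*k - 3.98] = -6.80000000000000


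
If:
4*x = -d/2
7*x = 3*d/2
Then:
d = 0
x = 0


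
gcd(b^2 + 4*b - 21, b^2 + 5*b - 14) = b + 7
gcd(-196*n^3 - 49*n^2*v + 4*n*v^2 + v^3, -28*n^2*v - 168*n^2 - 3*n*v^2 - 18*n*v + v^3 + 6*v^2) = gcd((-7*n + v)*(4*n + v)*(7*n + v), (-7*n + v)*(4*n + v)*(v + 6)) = -28*n^2 - 3*n*v + v^2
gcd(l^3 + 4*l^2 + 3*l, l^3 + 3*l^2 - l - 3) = l^2 + 4*l + 3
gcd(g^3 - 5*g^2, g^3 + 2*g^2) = g^2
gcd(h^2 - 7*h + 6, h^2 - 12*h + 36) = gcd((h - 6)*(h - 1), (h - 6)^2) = h - 6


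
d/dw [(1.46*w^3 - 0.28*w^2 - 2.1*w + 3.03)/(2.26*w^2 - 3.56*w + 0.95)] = (3.2996*w^4 - 10.3952*w^3 + 9.9038*w^2 - 14.2276*w + 8.7918)/(5.1076*w^4 - 16.0912*w^3 + 16.9676*w^2 - 6.764*w + 0.9025)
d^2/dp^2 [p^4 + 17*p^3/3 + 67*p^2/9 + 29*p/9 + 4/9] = 12*p^2 + 34*p + 134/9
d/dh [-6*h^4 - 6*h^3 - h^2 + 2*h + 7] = -24*h^3 - 18*h^2 - 2*h + 2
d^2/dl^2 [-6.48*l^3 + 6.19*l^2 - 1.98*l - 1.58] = 12.38 - 38.88*l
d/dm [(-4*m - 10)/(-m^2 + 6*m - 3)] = 4*(-m^2 - 5*m + 18)/(m^4 - 12*m^3 + 42*m^2 - 36*m + 9)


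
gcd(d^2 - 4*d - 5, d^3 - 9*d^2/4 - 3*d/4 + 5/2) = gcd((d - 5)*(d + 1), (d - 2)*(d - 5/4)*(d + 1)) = d + 1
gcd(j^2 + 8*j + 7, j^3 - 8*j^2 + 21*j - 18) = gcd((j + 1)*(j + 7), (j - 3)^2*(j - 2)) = 1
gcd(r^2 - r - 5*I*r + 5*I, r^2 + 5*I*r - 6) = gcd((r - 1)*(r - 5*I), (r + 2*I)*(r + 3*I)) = 1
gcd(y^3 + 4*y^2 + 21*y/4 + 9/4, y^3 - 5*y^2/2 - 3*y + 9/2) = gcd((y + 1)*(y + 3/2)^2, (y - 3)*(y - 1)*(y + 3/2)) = y + 3/2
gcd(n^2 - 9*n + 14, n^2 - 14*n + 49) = n - 7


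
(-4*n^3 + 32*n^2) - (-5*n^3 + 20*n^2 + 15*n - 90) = n^3 + 12*n^2 - 15*n + 90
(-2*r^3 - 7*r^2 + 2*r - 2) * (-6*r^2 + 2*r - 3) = 12*r^5 + 38*r^4 - 20*r^3 + 37*r^2 - 10*r + 6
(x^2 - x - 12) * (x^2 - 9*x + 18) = x^4 - 10*x^3 + 15*x^2 + 90*x - 216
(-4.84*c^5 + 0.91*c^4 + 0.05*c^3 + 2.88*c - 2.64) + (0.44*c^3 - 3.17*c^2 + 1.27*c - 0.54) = -4.84*c^5 + 0.91*c^4 + 0.49*c^3 - 3.17*c^2 + 4.15*c - 3.18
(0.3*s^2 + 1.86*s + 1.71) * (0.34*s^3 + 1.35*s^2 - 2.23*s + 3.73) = 0.102*s^5 + 1.0374*s^4 + 2.4234*s^3 - 0.7203*s^2 + 3.1245*s + 6.3783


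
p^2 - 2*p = p*(p - 2)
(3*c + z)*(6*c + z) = 18*c^2 + 9*c*z + z^2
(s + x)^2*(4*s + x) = 4*s^3 + 9*s^2*x + 6*s*x^2 + x^3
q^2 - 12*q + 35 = (q - 7)*(q - 5)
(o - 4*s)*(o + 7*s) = o^2 + 3*o*s - 28*s^2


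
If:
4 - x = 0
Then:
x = 4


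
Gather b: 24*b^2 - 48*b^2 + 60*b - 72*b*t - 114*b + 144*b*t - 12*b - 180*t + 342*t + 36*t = -24*b^2 + b*(72*t - 66) + 198*t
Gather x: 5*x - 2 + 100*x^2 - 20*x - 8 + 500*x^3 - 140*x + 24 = 500*x^3 + 100*x^2 - 155*x + 14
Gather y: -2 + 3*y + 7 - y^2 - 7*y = -y^2 - 4*y + 5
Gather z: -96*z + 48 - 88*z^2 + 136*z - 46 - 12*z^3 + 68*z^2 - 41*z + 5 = -12*z^3 - 20*z^2 - z + 7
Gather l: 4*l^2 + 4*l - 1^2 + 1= 4*l^2 + 4*l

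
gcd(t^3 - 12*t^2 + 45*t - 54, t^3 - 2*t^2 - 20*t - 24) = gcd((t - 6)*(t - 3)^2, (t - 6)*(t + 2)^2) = t - 6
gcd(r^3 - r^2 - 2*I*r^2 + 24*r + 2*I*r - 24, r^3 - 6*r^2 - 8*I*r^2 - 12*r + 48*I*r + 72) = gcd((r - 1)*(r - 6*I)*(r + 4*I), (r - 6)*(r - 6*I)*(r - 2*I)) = r - 6*I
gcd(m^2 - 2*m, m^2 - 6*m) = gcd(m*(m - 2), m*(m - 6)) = m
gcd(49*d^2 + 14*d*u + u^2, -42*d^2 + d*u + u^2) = 7*d + u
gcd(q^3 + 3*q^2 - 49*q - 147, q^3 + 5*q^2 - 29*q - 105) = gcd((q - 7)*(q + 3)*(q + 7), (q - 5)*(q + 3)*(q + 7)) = q^2 + 10*q + 21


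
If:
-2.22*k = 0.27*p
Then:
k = -0.121621621621622*p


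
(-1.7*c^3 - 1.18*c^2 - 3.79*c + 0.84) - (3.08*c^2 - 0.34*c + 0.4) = -1.7*c^3 - 4.26*c^2 - 3.45*c + 0.44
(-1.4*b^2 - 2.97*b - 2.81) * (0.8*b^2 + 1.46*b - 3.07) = -1.12*b^4 - 4.42*b^3 - 2.2862*b^2 + 5.0153*b + 8.6267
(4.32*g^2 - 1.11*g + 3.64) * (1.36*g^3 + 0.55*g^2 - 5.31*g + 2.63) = 5.8752*g^5 + 0.8664*g^4 - 18.5993*g^3 + 19.2577*g^2 - 22.2477*g + 9.5732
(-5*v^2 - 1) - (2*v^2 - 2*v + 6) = -7*v^2 + 2*v - 7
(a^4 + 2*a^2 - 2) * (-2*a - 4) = -2*a^5 - 4*a^4 - 4*a^3 - 8*a^2 + 4*a + 8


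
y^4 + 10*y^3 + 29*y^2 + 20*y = y*(y + 1)*(y + 4)*(y + 5)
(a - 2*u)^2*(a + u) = a^3 - 3*a^2*u + 4*u^3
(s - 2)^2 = s^2 - 4*s + 4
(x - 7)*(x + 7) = x^2 - 49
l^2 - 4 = (l - 2)*(l + 2)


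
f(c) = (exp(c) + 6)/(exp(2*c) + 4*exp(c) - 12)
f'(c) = (exp(c) + 6)*(-2*exp(2*c) - 4*exp(c))/(exp(2*c) + 4*exp(c) - 12)^2 + exp(c)/(exp(2*c) + 4*exp(c) - 12) = -exp(c)/(exp(2*c) - 4*exp(c) + 4)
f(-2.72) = -0.52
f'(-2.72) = -0.02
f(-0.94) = -0.62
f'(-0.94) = -0.15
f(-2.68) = -0.52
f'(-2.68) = -0.02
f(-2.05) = -0.53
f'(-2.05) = -0.04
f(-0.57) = -0.70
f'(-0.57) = -0.27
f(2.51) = 0.10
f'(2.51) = -0.12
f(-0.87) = -0.63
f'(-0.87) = -0.17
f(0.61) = -6.27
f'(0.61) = -72.28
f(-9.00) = -0.50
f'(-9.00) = 0.00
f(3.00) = 0.06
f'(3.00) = -0.06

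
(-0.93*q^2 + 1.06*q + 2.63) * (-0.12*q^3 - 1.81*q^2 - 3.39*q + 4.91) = 0.1116*q^5 + 1.5561*q^4 + 0.9185*q^3 - 12.92*q^2 - 3.7111*q + 12.9133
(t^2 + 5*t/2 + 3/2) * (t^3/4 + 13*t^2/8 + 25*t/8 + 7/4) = t^5/4 + 9*t^4/4 + 121*t^3/16 + 12*t^2 + 145*t/16 + 21/8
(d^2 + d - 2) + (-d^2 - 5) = d - 7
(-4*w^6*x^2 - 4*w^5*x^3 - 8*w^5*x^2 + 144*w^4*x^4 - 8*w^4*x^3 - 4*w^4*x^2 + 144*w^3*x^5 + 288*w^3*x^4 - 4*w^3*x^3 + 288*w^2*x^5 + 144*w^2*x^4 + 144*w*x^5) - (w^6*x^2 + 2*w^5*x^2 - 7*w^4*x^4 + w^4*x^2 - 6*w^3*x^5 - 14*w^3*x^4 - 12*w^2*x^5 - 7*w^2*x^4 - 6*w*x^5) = -5*w^6*x^2 - 4*w^5*x^3 - 10*w^5*x^2 + 151*w^4*x^4 - 8*w^4*x^3 - 5*w^4*x^2 + 150*w^3*x^5 + 302*w^3*x^4 - 4*w^3*x^3 + 300*w^2*x^5 + 151*w^2*x^4 + 150*w*x^5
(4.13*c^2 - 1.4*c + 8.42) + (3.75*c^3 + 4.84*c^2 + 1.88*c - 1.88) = 3.75*c^3 + 8.97*c^2 + 0.48*c + 6.54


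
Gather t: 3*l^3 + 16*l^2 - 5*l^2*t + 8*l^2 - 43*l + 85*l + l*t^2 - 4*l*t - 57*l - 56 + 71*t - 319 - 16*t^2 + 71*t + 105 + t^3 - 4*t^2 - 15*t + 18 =3*l^3 + 24*l^2 - 15*l + t^3 + t^2*(l - 20) + t*(-5*l^2 - 4*l + 127) - 252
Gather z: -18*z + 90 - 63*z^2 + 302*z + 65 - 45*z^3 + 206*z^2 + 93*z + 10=-45*z^3 + 143*z^2 + 377*z + 165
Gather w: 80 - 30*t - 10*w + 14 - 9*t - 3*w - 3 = -39*t - 13*w + 91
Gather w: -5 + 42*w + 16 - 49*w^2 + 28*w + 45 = -49*w^2 + 70*w + 56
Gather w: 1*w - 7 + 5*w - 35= 6*w - 42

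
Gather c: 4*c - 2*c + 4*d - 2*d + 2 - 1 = 2*c + 2*d + 1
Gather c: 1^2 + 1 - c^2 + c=-c^2 + c + 2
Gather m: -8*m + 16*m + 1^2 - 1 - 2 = 8*m - 2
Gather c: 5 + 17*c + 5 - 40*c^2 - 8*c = -40*c^2 + 9*c + 10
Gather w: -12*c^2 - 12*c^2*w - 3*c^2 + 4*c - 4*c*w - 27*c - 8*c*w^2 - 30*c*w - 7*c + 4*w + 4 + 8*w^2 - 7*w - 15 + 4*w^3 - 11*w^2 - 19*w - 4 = -15*c^2 - 30*c + 4*w^3 + w^2*(-8*c - 3) + w*(-12*c^2 - 34*c - 22) - 15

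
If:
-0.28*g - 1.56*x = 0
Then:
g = -5.57142857142857*x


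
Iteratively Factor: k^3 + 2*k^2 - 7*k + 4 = (k - 1)*(k^2 + 3*k - 4) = (k - 1)^2*(k + 4)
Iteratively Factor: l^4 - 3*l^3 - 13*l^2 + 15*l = (l - 1)*(l^3 - 2*l^2 - 15*l) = (l - 1)*(l + 3)*(l^2 - 5*l) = (l - 5)*(l - 1)*(l + 3)*(l)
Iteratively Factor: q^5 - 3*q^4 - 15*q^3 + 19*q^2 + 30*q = (q - 2)*(q^4 - q^3 - 17*q^2 - 15*q) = q*(q - 2)*(q^3 - q^2 - 17*q - 15) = q*(q - 2)*(q + 3)*(q^2 - 4*q - 5) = q*(q - 2)*(q + 1)*(q + 3)*(q - 5)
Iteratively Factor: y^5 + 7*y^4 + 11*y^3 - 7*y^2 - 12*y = (y)*(y^4 + 7*y^3 + 11*y^2 - 7*y - 12) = y*(y - 1)*(y^3 + 8*y^2 + 19*y + 12) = y*(y - 1)*(y + 1)*(y^2 + 7*y + 12) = y*(y - 1)*(y + 1)*(y + 4)*(y + 3)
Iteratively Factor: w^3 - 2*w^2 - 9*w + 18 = (w + 3)*(w^2 - 5*w + 6) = (w - 3)*(w + 3)*(w - 2)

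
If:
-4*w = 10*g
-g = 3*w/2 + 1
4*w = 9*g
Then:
No Solution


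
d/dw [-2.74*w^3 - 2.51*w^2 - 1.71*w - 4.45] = -8.22*w^2 - 5.02*w - 1.71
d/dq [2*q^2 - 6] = 4*q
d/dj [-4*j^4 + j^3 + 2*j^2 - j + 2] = -16*j^3 + 3*j^2 + 4*j - 1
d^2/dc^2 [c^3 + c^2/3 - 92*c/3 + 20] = 6*c + 2/3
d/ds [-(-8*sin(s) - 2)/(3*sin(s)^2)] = -4*(2*sin(s) + 1)*cos(s)/(3*sin(s)^3)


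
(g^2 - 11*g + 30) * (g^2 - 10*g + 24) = g^4 - 21*g^3 + 164*g^2 - 564*g + 720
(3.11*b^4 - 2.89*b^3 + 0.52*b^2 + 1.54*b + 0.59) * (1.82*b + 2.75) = 5.6602*b^5 + 3.2927*b^4 - 7.0011*b^3 + 4.2328*b^2 + 5.3088*b + 1.6225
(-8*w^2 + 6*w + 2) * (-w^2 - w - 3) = 8*w^4 + 2*w^3 + 16*w^2 - 20*w - 6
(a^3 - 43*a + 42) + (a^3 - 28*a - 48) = 2*a^3 - 71*a - 6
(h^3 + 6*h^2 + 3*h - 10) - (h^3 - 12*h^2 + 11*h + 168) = 18*h^2 - 8*h - 178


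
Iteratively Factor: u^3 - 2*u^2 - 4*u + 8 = (u + 2)*(u^2 - 4*u + 4) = (u - 2)*(u + 2)*(u - 2)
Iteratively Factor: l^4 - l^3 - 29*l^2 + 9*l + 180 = (l + 3)*(l^3 - 4*l^2 - 17*l + 60) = (l + 3)*(l + 4)*(l^2 - 8*l + 15) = (l - 5)*(l + 3)*(l + 4)*(l - 3)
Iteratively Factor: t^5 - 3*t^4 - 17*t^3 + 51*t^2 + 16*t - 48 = (t + 1)*(t^4 - 4*t^3 - 13*t^2 + 64*t - 48) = (t - 3)*(t + 1)*(t^3 - t^2 - 16*t + 16) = (t - 3)*(t - 1)*(t + 1)*(t^2 - 16) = (t - 4)*(t - 3)*(t - 1)*(t + 1)*(t + 4)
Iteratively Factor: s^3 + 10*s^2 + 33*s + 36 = (s + 3)*(s^2 + 7*s + 12) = (s + 3)*(s + 4)*(s + 3)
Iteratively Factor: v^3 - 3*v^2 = (v - 3)*(v^2) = v*(v - 3)*(v)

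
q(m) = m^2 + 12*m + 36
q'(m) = 2*m + 12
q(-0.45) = 30.80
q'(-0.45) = 11.10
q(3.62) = 92.54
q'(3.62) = 19.24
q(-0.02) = 35.76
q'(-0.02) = 11.96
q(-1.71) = 18.40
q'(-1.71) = 8.58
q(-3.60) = 5.76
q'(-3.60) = 4.80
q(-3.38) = 6.86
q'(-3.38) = 5.24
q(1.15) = 51.12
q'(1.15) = 14.30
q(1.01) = 49.14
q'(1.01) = 14.02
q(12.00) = 324.00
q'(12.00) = 36.00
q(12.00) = 324.00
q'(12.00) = 36.00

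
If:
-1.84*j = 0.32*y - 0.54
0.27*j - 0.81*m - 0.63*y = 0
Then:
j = 0.293478260869565 - 0.173913043478261*y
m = 0.0978260869565217 - 0.835748792270531*y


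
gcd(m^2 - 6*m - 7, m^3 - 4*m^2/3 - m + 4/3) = m + 1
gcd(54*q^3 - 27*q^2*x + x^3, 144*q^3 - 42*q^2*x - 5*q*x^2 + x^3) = -18*q^2 + 3*q*x + x^2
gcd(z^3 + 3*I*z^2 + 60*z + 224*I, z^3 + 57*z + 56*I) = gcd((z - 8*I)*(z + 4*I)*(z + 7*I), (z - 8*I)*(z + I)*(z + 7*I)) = z^2 - I*z + 56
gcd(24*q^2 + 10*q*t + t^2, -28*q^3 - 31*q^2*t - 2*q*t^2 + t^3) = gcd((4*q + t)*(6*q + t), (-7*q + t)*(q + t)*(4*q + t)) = 4*q + t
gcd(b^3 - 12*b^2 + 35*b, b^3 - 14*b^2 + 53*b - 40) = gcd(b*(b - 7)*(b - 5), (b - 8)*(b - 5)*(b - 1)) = b - 5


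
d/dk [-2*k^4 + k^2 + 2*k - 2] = -8*k^3 + 2*k + 2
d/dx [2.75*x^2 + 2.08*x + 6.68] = 5.5*x + 2.08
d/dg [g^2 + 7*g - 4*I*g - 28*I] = 2*g + 7 - 4*I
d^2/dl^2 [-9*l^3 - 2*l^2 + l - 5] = -54*l - 4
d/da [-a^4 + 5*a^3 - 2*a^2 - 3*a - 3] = -4*a^3 + 15*a^2 - 4*a - 3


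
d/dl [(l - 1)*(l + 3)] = 2*l + 2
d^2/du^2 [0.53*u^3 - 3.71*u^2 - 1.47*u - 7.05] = 3.18*u - 7.42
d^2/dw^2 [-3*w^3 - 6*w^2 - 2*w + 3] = -18*w - 12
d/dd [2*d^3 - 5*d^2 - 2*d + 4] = 6*d^2 - 10*d - 2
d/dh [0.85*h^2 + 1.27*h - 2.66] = 1.7*h + 1.27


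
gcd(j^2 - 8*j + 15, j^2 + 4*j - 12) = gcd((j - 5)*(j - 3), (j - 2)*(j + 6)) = 1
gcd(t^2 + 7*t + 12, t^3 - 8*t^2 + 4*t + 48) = 1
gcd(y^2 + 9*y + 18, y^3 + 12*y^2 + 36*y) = y + 6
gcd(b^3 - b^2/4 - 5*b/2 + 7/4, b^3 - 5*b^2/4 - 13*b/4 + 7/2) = b^2 + 3*b/4 - 7/4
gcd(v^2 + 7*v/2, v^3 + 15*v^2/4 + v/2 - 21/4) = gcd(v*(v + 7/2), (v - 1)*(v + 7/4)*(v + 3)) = 1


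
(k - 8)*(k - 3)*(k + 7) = k^3 - 4*k^2 - 53*k + 168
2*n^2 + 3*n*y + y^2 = (n + y)*(2*n + y)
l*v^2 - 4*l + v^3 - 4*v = (l + v)*(v - 2)*(v + 2)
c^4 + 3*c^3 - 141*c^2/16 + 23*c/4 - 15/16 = (c - 1)*(c - 3/4)*(c - 1/4)*(c + 5)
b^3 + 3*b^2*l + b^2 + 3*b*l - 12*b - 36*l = (b - 3)*(b + 4)*(b + 3*l)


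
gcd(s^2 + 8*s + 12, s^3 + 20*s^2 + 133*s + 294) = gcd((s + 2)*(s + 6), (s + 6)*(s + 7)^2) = s + 6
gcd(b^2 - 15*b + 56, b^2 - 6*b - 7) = b - 7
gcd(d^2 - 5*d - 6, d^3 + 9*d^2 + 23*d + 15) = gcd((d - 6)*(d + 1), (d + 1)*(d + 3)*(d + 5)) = d + 1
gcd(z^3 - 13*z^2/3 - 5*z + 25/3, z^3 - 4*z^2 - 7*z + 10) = z^2 - 6*z + 5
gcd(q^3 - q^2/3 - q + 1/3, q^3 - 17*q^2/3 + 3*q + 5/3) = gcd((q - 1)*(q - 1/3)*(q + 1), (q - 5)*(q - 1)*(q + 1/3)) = q - 1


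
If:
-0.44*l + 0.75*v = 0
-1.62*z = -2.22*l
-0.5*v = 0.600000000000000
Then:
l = -2.05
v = -1.20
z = -2.80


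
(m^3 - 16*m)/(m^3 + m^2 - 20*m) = (m + 4)/(m + 5)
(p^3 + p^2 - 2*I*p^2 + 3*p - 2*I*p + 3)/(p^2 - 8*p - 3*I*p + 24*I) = (p^2 + p*(1 + I) + I)/(p - 8)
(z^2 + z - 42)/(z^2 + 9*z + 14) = (z - 6)/(z + 2)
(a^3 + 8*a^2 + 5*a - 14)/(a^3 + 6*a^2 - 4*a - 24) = (a^2 + 6*a - 7)/(a^2 + 4*a - 12)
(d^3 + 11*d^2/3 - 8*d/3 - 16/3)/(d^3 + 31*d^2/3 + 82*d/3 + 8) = (3*d^2 - d - 4)/(3*d^2 + 19*d + 6)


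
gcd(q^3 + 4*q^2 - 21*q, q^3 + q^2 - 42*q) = q^2 + 7*q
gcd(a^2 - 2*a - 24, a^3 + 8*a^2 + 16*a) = a + 4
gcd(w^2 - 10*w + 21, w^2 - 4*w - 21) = w - 7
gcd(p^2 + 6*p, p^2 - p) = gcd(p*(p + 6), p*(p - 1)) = p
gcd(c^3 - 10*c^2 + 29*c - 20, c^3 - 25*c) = c - 5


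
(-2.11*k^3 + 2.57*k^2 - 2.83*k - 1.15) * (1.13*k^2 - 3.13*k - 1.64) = -2.3843*k^5 + 9.5084*k^4 - 7.7816*k^3 + 3.3436*k^2 + 8.2407*k + 1.886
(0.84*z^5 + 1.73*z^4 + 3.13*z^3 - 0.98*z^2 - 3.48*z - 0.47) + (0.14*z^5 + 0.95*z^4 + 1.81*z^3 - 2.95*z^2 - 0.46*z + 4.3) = 0.98*z^5 + 2.68*z^4 + 4.94*z^3 - 3.93*z^2 - 3.94*z + 3.83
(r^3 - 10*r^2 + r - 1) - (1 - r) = r^3 - 10*r^2 + 2*r - 2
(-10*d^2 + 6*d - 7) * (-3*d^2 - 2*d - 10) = 30*d^4 + 2*d^3 + 109*d^2 - 46*d + 70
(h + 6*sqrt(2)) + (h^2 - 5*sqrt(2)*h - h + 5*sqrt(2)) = h^2 - 5*sqrt(2)*h + 11*sqrt(2)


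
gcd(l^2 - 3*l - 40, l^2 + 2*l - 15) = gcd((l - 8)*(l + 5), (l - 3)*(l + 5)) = l + 5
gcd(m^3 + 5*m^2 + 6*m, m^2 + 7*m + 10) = m + 2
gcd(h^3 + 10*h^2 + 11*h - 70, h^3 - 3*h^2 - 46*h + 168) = h + 7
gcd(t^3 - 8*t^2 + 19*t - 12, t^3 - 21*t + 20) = t^2 - 5*t + 4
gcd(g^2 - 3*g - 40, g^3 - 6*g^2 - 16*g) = g - 8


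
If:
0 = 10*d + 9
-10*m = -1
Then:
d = -9/10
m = 1/10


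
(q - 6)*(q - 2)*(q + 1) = q^3 - 7*q^2 + 4*q + 12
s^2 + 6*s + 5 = (s + 1)*(s + 5)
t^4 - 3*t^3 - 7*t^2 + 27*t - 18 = (t - 3)*(t - 2)*(t - 1)*(t + 3)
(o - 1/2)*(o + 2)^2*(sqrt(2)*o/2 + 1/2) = sqrt(2)*o^4/2 + o^3/2 + 7*sqrt(2)*o^3/4 + sqrt(2)*o^2 + 7*o^2/4 - sqrt(2)*o + o - 1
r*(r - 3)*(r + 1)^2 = r^4 - r^3 - 5*r^2 - 3*r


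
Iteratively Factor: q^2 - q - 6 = (q - 3)*(q + 2)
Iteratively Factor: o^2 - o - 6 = (o - 3)*(o + 2)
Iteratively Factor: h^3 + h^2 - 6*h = (h + 3)*(h^2 - 2*h) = h*(h + 3)*(h - 2)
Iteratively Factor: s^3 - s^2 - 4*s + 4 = (s - 2)*(s^2 + s - 2) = (s - 2)*(s - 1)*(s + 2)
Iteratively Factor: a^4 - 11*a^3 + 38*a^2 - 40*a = (a - 4)*(a^3 - 7*a^2 + 10*a) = a*(a - 4)*(a^2 - 7*a + 10) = a*(a - 5)*(a - 4)*(a - 2)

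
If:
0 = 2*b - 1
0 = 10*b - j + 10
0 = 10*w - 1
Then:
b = 1/2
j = 15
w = 1/10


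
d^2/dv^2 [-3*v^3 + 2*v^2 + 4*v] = 4 - 18*v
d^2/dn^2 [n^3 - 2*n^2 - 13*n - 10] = 6*n - 4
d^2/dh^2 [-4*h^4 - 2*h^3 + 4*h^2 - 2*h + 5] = -48*h^2 - 12*h + 8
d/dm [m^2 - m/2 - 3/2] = 2*m - 1/2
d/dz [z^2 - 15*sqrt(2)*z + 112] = 2*z - 15*sqrt(2)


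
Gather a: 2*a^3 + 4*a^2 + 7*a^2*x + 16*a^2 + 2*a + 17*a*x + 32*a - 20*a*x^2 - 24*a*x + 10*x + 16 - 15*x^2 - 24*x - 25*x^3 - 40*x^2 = 2*a^3 + a^2*(7*x + 20) + a*(-20*x^2 - 7*x + 34) - 25*x^3 - 55*x^2 - 14*x + 16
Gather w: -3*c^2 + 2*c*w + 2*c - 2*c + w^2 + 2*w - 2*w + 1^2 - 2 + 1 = -3*c^2 + 2*c*w + w^2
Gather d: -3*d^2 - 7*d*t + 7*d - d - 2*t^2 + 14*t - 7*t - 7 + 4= -3*d^2 + d*(6 - 7*t) - 2*t^2 + 7*t - 3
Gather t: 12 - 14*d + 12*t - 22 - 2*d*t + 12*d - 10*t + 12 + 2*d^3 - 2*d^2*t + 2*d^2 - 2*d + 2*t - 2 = 2*d^3 + 2*d^2 - 4*d + t*(-2*d^2 - 2*d + 4)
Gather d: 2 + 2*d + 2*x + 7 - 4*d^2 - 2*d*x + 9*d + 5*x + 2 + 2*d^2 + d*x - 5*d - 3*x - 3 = -2*d^2 + d*(6 - x) + 4*x + 8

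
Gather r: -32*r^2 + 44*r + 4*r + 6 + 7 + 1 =-32*r^2 + 48*r + 14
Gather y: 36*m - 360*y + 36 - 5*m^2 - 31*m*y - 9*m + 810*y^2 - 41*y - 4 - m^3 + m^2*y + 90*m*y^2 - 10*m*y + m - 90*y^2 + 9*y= -m^3 - 5*m^2 + 28*m + y^2*(90*m + 720) + y*(m^2 - 41*m - 392) + 32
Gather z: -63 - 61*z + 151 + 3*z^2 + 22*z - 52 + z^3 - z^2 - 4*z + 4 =z^3 + 2*z^2 - 43*z + 40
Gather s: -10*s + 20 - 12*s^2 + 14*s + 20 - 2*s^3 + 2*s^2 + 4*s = -2*s^3 - 10*s^2 + 8*s + 40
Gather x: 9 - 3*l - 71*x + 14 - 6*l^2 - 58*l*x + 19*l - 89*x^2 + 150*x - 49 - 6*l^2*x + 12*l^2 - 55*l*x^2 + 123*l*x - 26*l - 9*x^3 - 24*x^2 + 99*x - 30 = 6*l^2 - 10*l - 9*x^3 + x^2*(-55*l - 113) + x*(-6*l^2 + 65*l + 178) - 56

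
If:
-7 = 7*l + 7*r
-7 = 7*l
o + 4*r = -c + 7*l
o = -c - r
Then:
No Solution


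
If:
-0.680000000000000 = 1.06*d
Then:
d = -0.64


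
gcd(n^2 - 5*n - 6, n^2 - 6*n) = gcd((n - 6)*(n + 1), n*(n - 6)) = n - 6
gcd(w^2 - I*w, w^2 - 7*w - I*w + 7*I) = w - I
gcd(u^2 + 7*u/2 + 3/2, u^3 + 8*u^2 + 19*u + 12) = u + 3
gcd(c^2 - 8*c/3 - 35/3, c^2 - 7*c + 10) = c - 5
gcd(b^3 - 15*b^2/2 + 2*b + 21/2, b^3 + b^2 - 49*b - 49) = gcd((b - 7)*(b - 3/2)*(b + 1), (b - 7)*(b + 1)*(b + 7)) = b^2 - 6*b - 7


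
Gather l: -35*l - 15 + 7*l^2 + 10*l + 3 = 7*l^2 - 25*l - 12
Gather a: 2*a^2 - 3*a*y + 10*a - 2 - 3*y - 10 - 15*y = 2*a^2 + a*(10 - 3*y) - 18*y - 12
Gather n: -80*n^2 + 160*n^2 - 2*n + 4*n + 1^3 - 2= 80*n^2 + 2*n - 1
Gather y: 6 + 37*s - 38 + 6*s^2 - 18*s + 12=6*s^2 + 19*s - 20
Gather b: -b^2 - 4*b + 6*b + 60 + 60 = -b^2 + 2*b + 120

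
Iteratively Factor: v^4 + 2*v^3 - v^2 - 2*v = (v)*(v^3 + 2*v^2 - v - 2) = v*(v + 1)*(v^2 + v - 2) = v*(v + 1)*(v + 2)*(v - 1)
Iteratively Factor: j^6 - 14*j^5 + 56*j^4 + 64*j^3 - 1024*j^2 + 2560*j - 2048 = (j - 2)*(j^5 - 12*j^4 + 32*j^3 + 128*j^2 - 768*j + 1024) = (j - 4)*(j - 2)*(j^4 - 8*j^3 + 128*j - 256) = (j - 4)^2*(j - 2)*(j^3 - 4*j^2 - 16*j + 64) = (j - 4)^2*(j - 2)*(j + 4)*(j^2 - 8*j + 16) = (j - 4)^3*(j - 2)*(j + 4)*(j - 4)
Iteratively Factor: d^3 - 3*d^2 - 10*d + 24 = (d - 2)*(d^2 - d - 12) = (d - 2)*(d + 3)*(d - 4)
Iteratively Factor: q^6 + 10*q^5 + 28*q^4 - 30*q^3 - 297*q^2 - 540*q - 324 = (q - 3)*(q^5 + 13*q^4 + 67*q^3 + 171*q^2 + 216*q + 108) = (q - 3)*(q + 2)*(q^4 + 11*q^3 + 45*q^2 + 81*q + 54) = (q - 3)*(q + 2)^2*(q^3 + 9*q^2 + 27*q + 27) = (q - 3)*(q + 2)^2*(q + 3)*(q^2 + 6*q + 9) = (q - 3)*(q + 2)^2*(q + 3)^2*(q + 3)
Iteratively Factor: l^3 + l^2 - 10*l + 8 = (l - 2)*(l^2 + 3*l - 4) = (l - 2)*(l + 4)*(l - 1)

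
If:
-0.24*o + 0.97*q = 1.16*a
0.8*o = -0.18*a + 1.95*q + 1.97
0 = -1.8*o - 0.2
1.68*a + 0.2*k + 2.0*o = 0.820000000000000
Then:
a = -0.93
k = 13.04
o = -0.11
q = -1.14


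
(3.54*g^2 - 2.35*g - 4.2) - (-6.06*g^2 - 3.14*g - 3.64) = 9.6*g^2 + 0.79*g - 0.56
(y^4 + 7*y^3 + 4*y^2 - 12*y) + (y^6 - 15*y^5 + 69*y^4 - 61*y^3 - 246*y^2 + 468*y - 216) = y^6 - 15*y^5 + 70*y^4 - 54*y^3 - 242*y^2 + 456*y - 216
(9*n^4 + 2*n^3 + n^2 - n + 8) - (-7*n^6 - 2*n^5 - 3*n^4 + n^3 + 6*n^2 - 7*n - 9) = 7*n^6 + 2*n^5 + 12*n^4 + n^3 - 5*n^2 + 6*n + 17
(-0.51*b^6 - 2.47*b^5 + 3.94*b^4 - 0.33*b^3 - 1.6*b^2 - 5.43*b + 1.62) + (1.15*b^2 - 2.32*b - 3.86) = -0.51*b^6 - 2.47*b^5 + 3.94*b^4 - 0.33*b^3 - 0.45*b^2 - 7.75*b - 2.24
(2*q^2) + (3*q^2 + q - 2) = 5*q^2 + q - 2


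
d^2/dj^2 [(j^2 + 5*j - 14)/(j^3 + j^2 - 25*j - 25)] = 2*(j^6 + 15*j^5 + 6*j^4 + 218*j^3 + 1833*j^2 + 375*j - 11600)/(j^9 + 3*j^8 - 72*j^7 - 224*j^6 + 1650*j^5 + 5550*j^4 - 10000*j^3 - 45000*j^2 - 46875*j - 15625)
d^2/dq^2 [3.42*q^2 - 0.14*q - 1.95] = 6.84000000000000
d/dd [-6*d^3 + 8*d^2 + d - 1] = -18*d^2 + 16*d + 1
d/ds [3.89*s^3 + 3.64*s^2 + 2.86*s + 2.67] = 11.67*s^2 + 7.28*s + 2.86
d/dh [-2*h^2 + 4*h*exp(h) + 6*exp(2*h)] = 4*h*exp(h) - 4*h + 12*exp(2*h) + 4*exp(h)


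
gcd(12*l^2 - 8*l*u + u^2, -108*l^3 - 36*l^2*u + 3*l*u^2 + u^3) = -6*l + u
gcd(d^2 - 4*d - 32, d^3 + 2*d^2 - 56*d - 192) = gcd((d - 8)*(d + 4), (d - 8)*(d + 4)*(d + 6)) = d^2 - 4*d - 32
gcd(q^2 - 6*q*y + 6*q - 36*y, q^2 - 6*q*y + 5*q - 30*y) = -q + 6*y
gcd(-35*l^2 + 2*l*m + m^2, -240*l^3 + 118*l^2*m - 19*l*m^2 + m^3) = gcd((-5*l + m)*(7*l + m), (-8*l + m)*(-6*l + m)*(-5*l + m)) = 5*l - m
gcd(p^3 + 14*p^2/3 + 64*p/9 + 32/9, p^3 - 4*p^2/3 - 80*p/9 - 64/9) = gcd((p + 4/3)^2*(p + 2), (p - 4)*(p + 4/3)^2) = p^2 + 8*p/3 + 16/9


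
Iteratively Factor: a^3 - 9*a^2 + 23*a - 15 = (a - 1)*(a^2 - 8*a + 15) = (a - 3)*(a - 1)*(a - 5)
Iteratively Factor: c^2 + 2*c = (c + 2)*(c)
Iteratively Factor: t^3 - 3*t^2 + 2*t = (t - 1)*(t^2 - 2*t) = t*(t - 1)*(t - 2)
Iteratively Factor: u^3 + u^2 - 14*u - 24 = (u - 4)*(u^2 + 5*u + 6) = (u - 4)*(u + 3)*(u + 2)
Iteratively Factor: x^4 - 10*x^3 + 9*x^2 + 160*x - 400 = (x - 5)*(x^3 - 5*x^2 - 16*x + 80) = (x - 5)*(x + 4)*(x^2 - 9*x + 20) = (x - 5)*(x - 4)*(x + 4)*(x - 5)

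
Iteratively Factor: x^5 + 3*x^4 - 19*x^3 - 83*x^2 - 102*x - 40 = (x + 1)*(x^4 + 2*x^3 - 21*x^2 - 62*x - 40) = (x + 1)*(x + 4)*(x^3 - 2*x^2 - 13*x - 10) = (x - 5)*(x + 1)*(x + 4)*(x^2 + 3*x + 2) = (x - 5)*(x + 1)*(x + 2)*(x + 4)*(x + 1)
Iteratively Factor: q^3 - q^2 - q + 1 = (q + 1)*(q^2 - 2*q + 1) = (q - 1)*(q + 1)*(q - 1)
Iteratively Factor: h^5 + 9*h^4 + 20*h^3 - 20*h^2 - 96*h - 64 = (h + 4)*(h^4 + 5*h^3 - 20*h - 16) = (h + 1)*(h + 4)*(h^3 + 4*h^2 - 4*h - 16) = (h + 1)*(h + 2)*(h + 4)*(h^2 + 2*h - 8) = (h + 1)*(h + 2)*(h + 4)^2*(h - 2)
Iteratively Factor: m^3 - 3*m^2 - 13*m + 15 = (m - 1)*(m^2 - 2*m - 15) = (m - 5)*(m - 1)*(m + 3)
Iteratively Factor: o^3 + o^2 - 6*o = (o + 3)*(o^2 - 2*o) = (o - 2)*(o + 3)*(o)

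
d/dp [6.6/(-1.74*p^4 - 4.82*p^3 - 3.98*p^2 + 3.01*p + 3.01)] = (45.936*p^3 + 95.436*p^2 + 52.536*p - 19.866)/(1.74*p^4 + 4.82*p^3 + 3.98*p^2 - 3.01*p - 3.01)^2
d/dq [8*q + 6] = 8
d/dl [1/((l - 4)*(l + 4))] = -2*l/(l^4 - 32*l^2 + 256)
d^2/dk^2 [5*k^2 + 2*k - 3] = 10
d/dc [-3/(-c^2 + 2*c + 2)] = 6*(1 - c)/(-c^2 + 2*c + 2)^2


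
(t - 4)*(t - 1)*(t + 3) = t^3 - 2*t^2 - 11*t + 12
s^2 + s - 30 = (s - 5)*(s + 6)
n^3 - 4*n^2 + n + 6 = (n - 3)*(n - 2)*(n + 1)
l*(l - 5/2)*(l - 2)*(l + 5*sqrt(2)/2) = l^4 - 9*l^3/2 + 5*sqrt(2)*l^3/2 - 45*sqrt(2)*l^2/4 + 5*l^2 + 25*sqrt(2)*l/2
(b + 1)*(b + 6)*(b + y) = b^3 + b^2*y + 7*b^2 + 7*b*y + 6*b + 6*y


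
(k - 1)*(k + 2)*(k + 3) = k^3 + 4*k^2 + k - 6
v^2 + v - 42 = (v - 6)*(v + 7)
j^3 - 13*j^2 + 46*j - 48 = (j - 8)*(j - 3)*(j - 2)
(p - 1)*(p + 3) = p^2 + 2*p - 3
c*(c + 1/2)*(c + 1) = c^3 + 3*c^2/2 + c/2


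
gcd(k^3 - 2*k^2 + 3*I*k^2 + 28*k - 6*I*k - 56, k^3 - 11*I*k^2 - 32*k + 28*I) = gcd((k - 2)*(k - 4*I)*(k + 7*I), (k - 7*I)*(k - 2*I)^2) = 1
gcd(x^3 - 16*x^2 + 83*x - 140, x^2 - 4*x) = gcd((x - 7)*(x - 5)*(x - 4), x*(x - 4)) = x - 4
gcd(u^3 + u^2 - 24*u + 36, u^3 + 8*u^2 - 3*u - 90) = u^2 + 3*u - 18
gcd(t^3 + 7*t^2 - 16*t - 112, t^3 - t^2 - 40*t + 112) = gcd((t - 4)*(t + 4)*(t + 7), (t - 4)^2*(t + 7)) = t^2 + 3*t - 28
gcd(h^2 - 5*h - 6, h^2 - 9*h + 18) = h - 6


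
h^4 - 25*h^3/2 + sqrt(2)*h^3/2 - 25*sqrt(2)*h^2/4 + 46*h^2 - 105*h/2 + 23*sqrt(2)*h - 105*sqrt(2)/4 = (h - 7)*(h - 3)*(h - 5/2)*(h + sqrt(2)/2)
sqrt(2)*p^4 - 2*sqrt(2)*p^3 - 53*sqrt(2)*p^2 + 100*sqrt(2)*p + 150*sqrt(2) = (p - 3)*(p - 5*sqrt(2))*(p + 5*sqrt(2))*(sqrt(2)*p + sqrt(2))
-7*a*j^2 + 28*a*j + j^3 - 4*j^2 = j*(-7*a + j)*(j - 4)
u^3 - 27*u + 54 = (u - 3)^2*(u + 6)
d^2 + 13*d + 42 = (d + 6)*(d + 7)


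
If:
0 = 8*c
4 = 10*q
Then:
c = 0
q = 2/5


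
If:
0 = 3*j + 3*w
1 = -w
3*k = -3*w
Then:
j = 1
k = 1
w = -1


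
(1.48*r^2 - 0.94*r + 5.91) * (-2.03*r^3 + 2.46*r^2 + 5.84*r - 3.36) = -3.0044*r^5 + 5.549*r^4 - 5.6665*r^3 + 4.0762*r^2 + 37.6728*r - 19.8576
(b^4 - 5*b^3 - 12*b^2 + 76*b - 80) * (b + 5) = b^5 - 37*b^3 + 16*b^2 + 300*b - 400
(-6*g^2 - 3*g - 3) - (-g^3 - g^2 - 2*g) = g^3 - 5*g^2 - g - 3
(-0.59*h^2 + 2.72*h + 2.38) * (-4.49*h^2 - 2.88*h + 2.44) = 2.6491*h^4 - 10.5136*h^3 - 19.9594*h^2 - 0.217599999999999*h + 5.8072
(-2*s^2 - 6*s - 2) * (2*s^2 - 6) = -4*s^4 - 12*s^3 + 8*s^2 + 36*s + 12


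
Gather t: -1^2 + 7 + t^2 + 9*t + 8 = t^2 + 9*t + 14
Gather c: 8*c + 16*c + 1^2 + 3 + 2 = 24*c + 6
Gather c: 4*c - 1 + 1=4*c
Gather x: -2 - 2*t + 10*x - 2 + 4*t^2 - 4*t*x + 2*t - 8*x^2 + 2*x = 4*t^2 - 8*x^2 + x*(12 - 4*t) - 4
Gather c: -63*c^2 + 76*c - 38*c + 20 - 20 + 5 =-63*c^2 + 38*c + 5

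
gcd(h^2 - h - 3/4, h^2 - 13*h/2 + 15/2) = h - 3/2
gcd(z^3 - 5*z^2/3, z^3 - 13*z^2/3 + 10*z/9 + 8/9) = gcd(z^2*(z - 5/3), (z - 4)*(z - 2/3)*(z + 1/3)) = 1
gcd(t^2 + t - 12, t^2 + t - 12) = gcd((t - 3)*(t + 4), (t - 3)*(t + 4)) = t^2 + t - 12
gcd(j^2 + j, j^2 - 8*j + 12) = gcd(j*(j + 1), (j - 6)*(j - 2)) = 1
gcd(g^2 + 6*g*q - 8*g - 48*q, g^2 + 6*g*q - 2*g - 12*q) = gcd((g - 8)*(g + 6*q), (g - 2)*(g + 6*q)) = g + 6*q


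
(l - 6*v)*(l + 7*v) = l^2 + l*v - 42*v^2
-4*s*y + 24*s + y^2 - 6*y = (-4*s + y)*(y - 6)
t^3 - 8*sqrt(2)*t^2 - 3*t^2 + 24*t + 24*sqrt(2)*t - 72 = (t - 3)*(t - 6*sqrt(2))*(t - 2*sqrt(2))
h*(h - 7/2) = h^2 - 7*h/2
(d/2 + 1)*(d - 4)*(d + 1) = d^3/2 - d^2/2 - 5*d - 4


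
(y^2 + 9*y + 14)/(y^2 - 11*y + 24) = (y^2 + 9*y + 14)/(y^2 - 11*y + 24)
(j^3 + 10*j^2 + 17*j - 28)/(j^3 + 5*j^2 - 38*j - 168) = (j - 1)/(j - 6)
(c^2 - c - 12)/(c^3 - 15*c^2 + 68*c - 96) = (c + 3)/(c^2 - 11*c + 24)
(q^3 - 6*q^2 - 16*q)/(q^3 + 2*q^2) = (q - 8)/q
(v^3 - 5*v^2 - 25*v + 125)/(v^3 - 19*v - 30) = (v^2 - 25)/(v^2 + 5*v + 6)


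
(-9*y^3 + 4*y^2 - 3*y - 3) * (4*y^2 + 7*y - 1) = -36*y^5 - 47*y^4 + 25*y^3 - 37*y^2 - 18*y + 3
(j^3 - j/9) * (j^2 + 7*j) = j^5 + 7*j^4 - j^3/9 - 7*j^2/9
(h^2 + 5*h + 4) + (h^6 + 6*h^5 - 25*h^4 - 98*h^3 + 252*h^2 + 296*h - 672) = h^6 + 6*h^5 - 25*h^4 - 98*h^3 + 253*h^2 + 301*h - 668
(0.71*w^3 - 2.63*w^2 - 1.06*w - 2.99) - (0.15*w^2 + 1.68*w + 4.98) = 0.71*w^3 - 2.78*w^2 - 2.74*w - 7.97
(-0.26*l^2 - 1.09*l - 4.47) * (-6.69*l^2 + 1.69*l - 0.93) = 1.7394*l^4 + 6.8527*l^3 + 28.304*l^2 - 6.5406*l + 4.1571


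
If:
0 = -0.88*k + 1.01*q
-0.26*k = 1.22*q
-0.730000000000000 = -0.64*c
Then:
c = 1.14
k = 0.00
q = 0.00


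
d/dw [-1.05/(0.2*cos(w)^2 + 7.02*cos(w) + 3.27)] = -(0.42*cos(w) + 7.371)*sin(w)/(0.2*cos(w)^2 + 7.02*cos(w) + 3.27)^2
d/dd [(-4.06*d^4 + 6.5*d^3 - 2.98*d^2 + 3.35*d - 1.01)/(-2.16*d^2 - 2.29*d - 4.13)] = (17.5392*d^5 + 13.8522*d^4 + 37.3012*d^3 - 66.4748*d^2 + 20.2516*d - 16.1484)/(4.6656*d^4 + 9.8928*d^3 + 23.0857*d^2 + 18.9154*d + 17.0569)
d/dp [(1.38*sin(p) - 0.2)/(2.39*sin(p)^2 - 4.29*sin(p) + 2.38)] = (-3.2982*sin(p)^2 + 0.956*sin(p) + 2.4264)*cos(p)/(5.7121*sin(p)^4 - 20.5062*sin(p)^3 + 29.7805*sin(p)^2 - 20.4204*sin(p) + 5.6644)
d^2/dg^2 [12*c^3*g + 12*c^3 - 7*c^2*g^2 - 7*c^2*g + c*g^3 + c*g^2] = 2*c*(-7*c + 3*g + 1)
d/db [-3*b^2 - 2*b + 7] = -6*b - 2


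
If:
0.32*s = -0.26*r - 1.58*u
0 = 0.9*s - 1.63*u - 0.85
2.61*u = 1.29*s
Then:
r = -38.14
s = 9.01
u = 4.45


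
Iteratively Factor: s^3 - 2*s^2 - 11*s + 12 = (s - 4)*(s^2 + 2*s - 3) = (s - 4)*(s + 3)*(s - 1)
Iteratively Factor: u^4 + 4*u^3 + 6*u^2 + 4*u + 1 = (u + 1)*(u^3 + 3*u^2 + 3*u + 1) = (u + 1)^2*(u^2 + 2*u + 1) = (u + 1)^3*(u + 1)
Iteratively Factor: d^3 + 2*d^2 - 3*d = (d)*(d^2 + 2*d - 3) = d*(d + 3)*(d - 1)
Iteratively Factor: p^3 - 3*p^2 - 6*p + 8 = (p - 4)*(p^2 + p - 2) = (p - 4)*(p - 1)*(p + 2)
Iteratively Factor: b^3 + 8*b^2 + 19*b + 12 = (b + 3)*(b^2 + 5*b + 4) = (b + 3)*(b + 4)*(b + 1)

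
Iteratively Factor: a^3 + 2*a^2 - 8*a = (a)*(a^2 + 2*a - 8) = a*(a - 2)*(a + 4)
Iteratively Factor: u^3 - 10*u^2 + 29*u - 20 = (u - 4)*(u^2 - 6*u + 5) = (u - 5)*(u - 4)*(u - 1)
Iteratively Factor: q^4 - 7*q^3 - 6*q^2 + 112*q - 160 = (q + 4)*(q^3 - 11*q^2 + 38*q - 40) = (q - 5)*(q + 4)*(q^2 - 6*q + 8) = (q - 5)*(q - 2)*(q + 4)*(q - 4)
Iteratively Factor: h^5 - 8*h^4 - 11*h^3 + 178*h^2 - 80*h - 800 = (h - 4)*(h^4 - 4*h^3 - 27*h^2 + 70*h + 200) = (h - 5)*(h - 4)*(h^3 + h^2 - 22*h - 40) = (h - 5)*(h - 4)*(h + 4)*(h^2 - 3*h - 10) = (h - 5)^2*(h - 4)*(h + 4)*(h + 2)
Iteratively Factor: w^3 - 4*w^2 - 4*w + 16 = (w - 4)*(w^2 - 4) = (w - 4)*(w - 2)*(w + 2)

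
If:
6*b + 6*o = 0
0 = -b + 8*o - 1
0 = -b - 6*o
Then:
No Solution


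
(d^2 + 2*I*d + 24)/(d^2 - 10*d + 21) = (d^2 + 2*I*d + 24)/(d^2 - 10*d + 21)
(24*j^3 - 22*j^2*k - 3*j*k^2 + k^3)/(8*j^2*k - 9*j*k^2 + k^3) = (24*j^2 + 2*j*k - k^2)/(k*(8*j - k))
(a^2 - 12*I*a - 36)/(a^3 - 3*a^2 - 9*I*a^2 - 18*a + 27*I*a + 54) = (a - 6*I)/(a^2 - 3*a*(1 + I) + 9*I)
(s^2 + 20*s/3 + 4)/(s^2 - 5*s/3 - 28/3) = (3*s^2 + 20*s + 12)/(3*s^2 - 5*s - 28)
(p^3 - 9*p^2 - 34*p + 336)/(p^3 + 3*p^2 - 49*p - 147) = (p^2 - 2*p - 48)/(p^2 + 10*p + 21)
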